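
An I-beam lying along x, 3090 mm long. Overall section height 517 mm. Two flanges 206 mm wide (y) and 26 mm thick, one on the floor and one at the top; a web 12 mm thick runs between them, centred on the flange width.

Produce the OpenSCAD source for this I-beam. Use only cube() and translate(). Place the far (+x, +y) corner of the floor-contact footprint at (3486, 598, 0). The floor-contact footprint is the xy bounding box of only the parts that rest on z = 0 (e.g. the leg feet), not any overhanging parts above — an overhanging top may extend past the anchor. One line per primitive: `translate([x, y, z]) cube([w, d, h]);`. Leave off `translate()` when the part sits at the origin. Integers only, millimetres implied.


translate([396, 392, 0]) cube([3090, 206, 26]);
translate([396, 489, 26]) cube([3090, 12, 465]);
translate([396, 392, 491]) cube([3090, 206, 26]);


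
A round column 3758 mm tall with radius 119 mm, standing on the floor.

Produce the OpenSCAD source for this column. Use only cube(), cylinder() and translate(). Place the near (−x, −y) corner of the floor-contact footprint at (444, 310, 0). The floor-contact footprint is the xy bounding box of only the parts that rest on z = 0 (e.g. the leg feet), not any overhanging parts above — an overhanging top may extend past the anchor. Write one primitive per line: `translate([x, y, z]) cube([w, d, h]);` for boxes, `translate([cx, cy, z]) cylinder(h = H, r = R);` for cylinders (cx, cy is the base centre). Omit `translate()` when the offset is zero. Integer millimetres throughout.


translate([563, 429, 0]) cylinder(h = 3758, r = 119);


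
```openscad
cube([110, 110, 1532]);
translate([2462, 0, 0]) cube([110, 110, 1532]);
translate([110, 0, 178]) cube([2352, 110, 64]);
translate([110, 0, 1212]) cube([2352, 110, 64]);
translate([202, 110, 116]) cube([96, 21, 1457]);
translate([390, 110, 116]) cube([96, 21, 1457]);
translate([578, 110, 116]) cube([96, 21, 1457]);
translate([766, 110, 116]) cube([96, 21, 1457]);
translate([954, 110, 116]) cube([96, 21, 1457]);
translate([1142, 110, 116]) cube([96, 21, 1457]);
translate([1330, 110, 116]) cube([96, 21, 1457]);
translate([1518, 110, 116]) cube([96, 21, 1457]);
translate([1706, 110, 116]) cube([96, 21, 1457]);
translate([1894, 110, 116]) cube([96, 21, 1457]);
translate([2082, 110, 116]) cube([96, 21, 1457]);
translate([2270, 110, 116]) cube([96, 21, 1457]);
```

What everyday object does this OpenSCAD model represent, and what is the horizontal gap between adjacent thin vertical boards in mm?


A fence section. The picket gap is 92 mm.

Two posts, two rails, 12 pickets — a fence section. Span 2352 mm holds 12 pickets of 96 mm with 13 equal gaps: ⌊(2352 − 12·96) / 13⌋ = 92 mm.


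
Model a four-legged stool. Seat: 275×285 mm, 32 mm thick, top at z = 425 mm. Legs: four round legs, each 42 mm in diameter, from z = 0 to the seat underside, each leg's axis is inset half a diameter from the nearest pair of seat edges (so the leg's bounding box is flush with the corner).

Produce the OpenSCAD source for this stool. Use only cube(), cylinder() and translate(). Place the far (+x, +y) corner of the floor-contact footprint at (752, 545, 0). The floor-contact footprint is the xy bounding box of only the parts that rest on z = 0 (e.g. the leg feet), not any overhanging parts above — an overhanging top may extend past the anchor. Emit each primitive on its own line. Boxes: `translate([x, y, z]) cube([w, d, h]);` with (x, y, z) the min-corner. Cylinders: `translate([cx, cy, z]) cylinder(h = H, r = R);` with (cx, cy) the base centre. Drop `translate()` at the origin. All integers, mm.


translate([477, 260, 393]) cube([275, 285, 32]);
translate([498, 281, 0]) cylinder(h = 393, r = 21);
translate([731, 281, 0]) cylinder(h = 393, r = 21);
translate([498, 524, 0]) cylinder(h = 393, r = 21);
translate([731, 524, 0]) cylinder(h = 393, r = 21);


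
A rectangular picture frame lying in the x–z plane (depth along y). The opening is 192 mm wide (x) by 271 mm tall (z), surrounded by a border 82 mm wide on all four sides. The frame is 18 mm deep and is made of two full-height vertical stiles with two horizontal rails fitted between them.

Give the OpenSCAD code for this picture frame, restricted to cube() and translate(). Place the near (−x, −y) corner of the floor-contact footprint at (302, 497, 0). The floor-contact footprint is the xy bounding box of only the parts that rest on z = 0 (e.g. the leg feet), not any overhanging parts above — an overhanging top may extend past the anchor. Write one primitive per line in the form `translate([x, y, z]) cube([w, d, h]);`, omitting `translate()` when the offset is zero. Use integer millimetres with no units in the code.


translate([302, 497, 0]) cube([82, 18, 435]);
translate([576, 497, 0]) cube([82, 18, 435]);
translate([384, 497, 0]) cube([192, 18, 82]);
translate([384, 497, 353]) cube([192, 18, 82]);


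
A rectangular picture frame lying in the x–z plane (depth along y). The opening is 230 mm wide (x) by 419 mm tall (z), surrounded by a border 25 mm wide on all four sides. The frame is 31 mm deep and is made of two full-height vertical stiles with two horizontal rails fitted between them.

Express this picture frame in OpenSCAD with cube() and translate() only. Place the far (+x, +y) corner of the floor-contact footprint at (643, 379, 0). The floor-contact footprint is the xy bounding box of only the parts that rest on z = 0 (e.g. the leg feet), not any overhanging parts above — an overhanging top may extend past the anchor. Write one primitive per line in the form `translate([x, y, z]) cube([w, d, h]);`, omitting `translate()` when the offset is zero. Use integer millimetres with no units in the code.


translate([363, 348, 0]) cube([25, 31, 469]);
translate([618, 348, 0]) cube([25, 31, 469]);
translate([388, 348, 0]) cube([230, 31, 25]);
translate([388, 348, 444]) cube([230, 31, 25]);


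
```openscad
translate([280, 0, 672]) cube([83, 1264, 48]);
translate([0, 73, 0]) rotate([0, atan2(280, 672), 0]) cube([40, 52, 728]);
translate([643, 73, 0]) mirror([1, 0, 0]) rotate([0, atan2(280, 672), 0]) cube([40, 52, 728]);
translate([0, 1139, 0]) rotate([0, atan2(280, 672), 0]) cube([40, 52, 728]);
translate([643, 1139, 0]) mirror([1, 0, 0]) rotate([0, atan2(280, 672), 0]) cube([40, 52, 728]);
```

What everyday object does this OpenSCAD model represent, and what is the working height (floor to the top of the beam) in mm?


A sawhorse. The overall height is 720 mm.

A beam across two mirrored pairs of raked legs — a sawhorse. The beam's underside is at z = 672 (matching the legs' vertical rise in atan2(280, 672)) and the beam is 48 mm tall, so its top is at 672 + 48 = 720 mm. The raked legs top out at the beam's underside, so that is the highest point.


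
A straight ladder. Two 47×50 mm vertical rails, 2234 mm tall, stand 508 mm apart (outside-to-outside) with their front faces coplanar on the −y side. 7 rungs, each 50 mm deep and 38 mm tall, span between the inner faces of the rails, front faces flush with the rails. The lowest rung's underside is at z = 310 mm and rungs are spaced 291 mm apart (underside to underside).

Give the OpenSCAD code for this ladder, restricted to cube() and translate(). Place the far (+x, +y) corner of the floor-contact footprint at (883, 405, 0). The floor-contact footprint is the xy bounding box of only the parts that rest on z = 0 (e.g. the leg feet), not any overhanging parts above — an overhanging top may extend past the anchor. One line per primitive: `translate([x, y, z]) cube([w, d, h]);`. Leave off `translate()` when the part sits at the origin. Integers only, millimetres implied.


translate([375, 355, 0]) cube([47, 50, 2234]);
translate([836, 355, 0]) cube([47, 50, 2234]);
translate([422, 355, 310]) cube([414, 50, 38]);
translate([422, 355, 601]) cube([414, 50, 38]);
translate([422, 355, 892]) cube([414, 50, 38]);
translate([422, 355, 1183]) cube([414, 50, 38]);
translate([422, 355, 1474]) cube([414, 50, 38]);
translate([422, 355, 1765]) cube([414, 50, 38]);
translate([422, 355, 2056]) cube([414, 50, 38]);


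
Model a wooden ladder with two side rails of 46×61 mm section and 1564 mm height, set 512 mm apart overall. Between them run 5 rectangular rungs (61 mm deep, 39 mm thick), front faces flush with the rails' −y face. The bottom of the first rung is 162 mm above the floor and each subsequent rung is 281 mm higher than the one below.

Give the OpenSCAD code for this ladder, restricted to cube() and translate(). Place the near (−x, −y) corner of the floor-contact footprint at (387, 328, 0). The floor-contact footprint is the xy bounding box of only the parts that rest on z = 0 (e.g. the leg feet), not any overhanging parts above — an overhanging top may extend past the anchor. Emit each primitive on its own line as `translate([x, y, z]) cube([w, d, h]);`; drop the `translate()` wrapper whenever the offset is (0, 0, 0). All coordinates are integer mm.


// rung span = 512 - 2*46 = 420
// rung[k] z = 162 + k*281
translate([387, 328, 0]) cube([46, 61, 1564]);
translate([853, 328, 0]) cube([46, 61, 1564]);
translate([433, 328, 162]) cube([420, 61, 39]);
translate([433, 328, 443]) cube([420, 61, 39]);
translate([433, 328, 724]) cube([420, 61, 39]);
translate([433, 328, 1005]) cube([420, 61, 39]);
translate([433, 328, 1286]) cube([420, 61, 39]);


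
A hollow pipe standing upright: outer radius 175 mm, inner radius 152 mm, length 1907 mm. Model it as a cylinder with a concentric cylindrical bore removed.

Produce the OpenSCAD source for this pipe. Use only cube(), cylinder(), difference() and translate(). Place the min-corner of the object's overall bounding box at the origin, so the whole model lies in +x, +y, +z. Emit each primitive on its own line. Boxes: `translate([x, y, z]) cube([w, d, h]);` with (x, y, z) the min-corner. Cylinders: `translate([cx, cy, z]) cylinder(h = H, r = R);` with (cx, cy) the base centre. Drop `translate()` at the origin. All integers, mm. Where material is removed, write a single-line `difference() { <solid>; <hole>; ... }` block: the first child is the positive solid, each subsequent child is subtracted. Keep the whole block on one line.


difference() { translate([175, 175, 0]) cylinder(h = 1907, r = 175); translate([175, 175, 0]) cylinder(h = 1907, r = 152); }


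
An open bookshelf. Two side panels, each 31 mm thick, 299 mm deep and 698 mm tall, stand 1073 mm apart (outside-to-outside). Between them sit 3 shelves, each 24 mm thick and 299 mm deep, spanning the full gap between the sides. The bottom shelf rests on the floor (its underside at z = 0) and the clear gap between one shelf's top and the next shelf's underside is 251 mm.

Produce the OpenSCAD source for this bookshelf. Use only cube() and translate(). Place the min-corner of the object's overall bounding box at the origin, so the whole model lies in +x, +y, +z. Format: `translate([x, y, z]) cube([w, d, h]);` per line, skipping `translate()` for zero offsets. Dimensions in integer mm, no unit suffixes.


cube([31, 299, 698]);
translate([1042, 0, 0]) cube([31, 299, 698]);
translate([31, 0, 0]) cube([1011, 299, 24]);
translate([31, 0, 275]) cube([1011, 299, 24]);
translate([31, 0, 550]) cube([1011, 299, 24]);


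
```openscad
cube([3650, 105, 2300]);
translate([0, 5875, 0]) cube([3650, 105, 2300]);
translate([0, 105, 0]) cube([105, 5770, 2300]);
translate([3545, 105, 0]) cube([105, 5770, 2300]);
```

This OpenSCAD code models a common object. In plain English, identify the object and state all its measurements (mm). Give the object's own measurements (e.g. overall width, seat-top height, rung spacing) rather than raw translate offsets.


The wall frame of a small rectangular building: four walls, each 2300 mm tall and 105 mm thick, enclosing a footprint 3650 mm (x) by 5980 mm (y) outside-to-outside, with no floor or roof. The front and back walls (the −y and +y sides) span the full width; the two side walls fit between them.


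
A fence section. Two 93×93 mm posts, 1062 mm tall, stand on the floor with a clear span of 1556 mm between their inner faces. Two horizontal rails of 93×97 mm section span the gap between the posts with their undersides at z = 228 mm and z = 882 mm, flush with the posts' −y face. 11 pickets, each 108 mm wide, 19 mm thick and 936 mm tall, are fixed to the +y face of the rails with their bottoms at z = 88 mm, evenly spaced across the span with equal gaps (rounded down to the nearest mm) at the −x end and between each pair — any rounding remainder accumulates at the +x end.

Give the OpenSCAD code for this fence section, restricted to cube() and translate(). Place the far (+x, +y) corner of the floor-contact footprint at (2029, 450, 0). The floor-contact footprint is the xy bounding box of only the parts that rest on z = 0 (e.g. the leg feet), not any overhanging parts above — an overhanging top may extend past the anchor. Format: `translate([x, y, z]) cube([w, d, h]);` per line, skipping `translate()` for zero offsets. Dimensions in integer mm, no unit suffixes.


translate([287, 357, 0]) cube([93, 93, 1062]);
translate([1936, 357, 0]) cube([93, 93, 1062]);
translate([380, 357, 228]) cube([1556, 93, 97]);
translate([380, 357, 882]) cube([1556, 93, 97]);
translate([410, 450, 88]) cube([108, 19, 936]);
translate([548, 450, 88]) cube([108, 19, 936]);
translate([686, 450, 88]) cube([108, 19, 936]);
translate([824, 450, 88]) cube([108, 19, 936]);
translate([962, 450, 88]) cube([108, 19, 936]);
translate([1100, 450, 88]) cube([108, 19, 936]);
translate([1238, 450, 88]) cube([108, 19, 936]);
translate([1376, 450, 88]) cube([108, 19, 936]);
translate([1514, 450, 88]) cube([108, 19, 936]);
translate([1652, 450, 88]) cube([108, 19, 936]);
translate([1790, 450, 88]) cube([108, 19, 936]);


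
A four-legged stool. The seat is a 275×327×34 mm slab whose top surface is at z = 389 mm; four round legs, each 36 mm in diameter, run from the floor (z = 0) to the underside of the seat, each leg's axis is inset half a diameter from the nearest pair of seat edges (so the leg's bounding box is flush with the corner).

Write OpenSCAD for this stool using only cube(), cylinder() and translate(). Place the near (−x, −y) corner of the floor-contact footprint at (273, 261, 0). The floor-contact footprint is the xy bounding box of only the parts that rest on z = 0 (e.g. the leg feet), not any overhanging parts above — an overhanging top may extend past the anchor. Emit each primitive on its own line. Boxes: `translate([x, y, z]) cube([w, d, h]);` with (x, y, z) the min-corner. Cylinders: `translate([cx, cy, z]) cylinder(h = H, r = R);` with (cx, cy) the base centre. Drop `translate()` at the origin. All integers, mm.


// leg_h = 389 - 34 = 355
translate([273, 261, 355]) cube([275, 327, 34]);
translate([291, 279, 0]) cylinder(h = 355, r = 18);
translate([530, 279, 0]) cylinder(h = 355, r = 18);
translate([291, 570, 0]) cylinder(h = 355, r = 18);
translate([530, 570, 0]) cylinder(h = 355, r = 18);


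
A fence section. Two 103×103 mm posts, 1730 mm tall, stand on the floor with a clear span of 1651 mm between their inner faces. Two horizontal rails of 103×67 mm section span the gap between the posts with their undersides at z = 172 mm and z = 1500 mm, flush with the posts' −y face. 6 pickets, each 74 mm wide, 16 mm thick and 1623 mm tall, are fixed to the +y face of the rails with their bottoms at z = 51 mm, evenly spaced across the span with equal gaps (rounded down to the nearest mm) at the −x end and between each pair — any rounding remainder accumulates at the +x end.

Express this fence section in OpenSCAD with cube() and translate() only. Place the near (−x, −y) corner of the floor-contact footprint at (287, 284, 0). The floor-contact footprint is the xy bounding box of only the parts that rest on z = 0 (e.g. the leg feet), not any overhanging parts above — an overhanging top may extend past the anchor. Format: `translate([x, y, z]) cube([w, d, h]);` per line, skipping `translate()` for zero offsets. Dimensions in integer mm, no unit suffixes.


translate([287, 284, 0]) cube([103, 103, 1730]);
translate([2041, 284, 0]) cube([103, 103, 1730]);
translate([390, 284, 172]) cube([1651, 103, 67]);
translate([390, 284, 1500]) cube([1651, 103, 67]);
translate([562, 387, 51]) cube([74, 16, 1623]);
translate([808, 387, 51]) cube([74, 16, 1623]);
translate([1054, 387, 51]) cube([74, 16, 1623]);
translate([1300, 387, 51]) cube([74, 16, 1623]);
translate([1546, 387, 51]) cube([74, 16, 1623]);
translate([1792, 387, 51]) cube([74, 16, 1623]);


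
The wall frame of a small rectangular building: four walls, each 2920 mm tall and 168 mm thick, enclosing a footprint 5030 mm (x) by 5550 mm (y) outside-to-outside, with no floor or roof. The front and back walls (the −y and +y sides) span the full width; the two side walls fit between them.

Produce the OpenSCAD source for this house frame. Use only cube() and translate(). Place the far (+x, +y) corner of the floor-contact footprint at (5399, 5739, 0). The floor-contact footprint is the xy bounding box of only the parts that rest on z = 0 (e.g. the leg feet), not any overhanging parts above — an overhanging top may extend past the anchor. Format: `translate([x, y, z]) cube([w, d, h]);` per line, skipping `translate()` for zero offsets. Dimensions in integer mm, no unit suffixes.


translate([369, 189, 0]) cube([5030, 168, 2920]);
translate([369, 5571, 0]) cube([5030, 168, 2920]);
translate([369, 357, 0]) cube([168, 5214, 2920]);
translate([5231, 357, 0]) cube([168, 5214, 2920]);


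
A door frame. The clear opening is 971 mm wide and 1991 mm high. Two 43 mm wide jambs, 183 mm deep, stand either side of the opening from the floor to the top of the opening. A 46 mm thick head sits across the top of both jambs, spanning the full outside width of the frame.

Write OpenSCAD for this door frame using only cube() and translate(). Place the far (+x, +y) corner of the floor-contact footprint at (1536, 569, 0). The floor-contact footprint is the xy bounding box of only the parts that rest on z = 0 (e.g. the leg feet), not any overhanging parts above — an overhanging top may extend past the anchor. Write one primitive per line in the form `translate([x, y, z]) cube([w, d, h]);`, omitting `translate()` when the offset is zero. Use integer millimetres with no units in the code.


translate([479, 386, 0]) cube([43, 183, 1991]);
translate([1493, 386, 0]) cube([43, 183, 1991]);
translate([479, 386, 1991]) cube([1057, 183, 46]);


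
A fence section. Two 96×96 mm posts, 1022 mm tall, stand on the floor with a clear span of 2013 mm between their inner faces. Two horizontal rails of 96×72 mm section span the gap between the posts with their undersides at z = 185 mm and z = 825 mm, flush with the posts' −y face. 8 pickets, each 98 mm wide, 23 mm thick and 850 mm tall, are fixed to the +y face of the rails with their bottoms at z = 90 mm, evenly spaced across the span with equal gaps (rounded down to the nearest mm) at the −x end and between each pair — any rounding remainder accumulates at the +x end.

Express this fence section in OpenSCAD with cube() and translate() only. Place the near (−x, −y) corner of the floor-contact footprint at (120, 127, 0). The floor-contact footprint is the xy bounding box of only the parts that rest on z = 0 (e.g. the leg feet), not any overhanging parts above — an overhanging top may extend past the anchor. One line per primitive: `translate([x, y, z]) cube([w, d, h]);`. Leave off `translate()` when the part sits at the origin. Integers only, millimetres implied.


translate([120, 127, 0]) cube([96, 96, 1022]);
translate([2229, 127, 0]) cube([96, 96, 1022]);
translate([216, 127, 185]) cube([2013, 96, 72]);
translate([216, 127, 825]) cube([2013, 96, 72]);
translate([352, 223, 90]) cube([98, 23, 850]);
translate([586, 223, 90]) cube([98, 23, 850]);
translate([820, 223, 90]) cube([98, 23, 850]);
translate([1054, 223, 90]) cube([98, 23, 850]);
translate([1288, 223, 90]) cube([98, 23, 850]);
translate([1522, 223, 90]) cube([98, 23, 850]);
translate([1756, 223, 90]) cube([98, 23, 850]);
translate([1990, 223, 90]) cube([98, 23, 850]);


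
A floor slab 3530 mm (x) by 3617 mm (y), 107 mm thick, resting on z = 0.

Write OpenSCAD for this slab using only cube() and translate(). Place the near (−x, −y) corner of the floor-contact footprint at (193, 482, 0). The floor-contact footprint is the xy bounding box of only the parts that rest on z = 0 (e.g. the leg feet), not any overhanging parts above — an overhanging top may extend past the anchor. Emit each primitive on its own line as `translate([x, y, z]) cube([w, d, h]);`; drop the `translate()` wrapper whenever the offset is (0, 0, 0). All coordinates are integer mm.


translate([193, 482, 0]) cube([3530, 3617, 107]);


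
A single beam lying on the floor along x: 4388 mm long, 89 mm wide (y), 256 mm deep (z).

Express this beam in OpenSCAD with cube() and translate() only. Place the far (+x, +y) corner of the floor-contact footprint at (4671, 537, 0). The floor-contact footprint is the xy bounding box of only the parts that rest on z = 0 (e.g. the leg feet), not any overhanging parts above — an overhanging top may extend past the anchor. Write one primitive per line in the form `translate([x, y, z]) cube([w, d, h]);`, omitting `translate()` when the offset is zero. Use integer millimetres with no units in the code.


translate([283, 448, 0]) cube([4388, 89, 256]);


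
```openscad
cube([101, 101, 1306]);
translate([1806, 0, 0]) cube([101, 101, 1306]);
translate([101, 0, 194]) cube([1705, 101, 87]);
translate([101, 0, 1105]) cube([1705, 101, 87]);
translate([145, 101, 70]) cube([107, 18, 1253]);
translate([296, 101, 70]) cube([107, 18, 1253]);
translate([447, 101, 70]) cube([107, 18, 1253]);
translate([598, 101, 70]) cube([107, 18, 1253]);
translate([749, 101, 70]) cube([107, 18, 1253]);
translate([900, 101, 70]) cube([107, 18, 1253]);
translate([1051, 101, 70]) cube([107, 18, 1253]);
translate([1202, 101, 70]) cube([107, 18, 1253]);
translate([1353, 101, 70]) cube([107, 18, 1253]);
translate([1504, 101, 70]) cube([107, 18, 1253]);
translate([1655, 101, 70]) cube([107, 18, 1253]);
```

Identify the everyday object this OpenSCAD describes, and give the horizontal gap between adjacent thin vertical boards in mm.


A fence section. The picket gap is 44 mm.

Two posts, two rails, 11 pickets — a fence section. Span 1705 mm holds 11 pickets of 107 mm with 12 equal gaps: ⌊(1705 − 11·107) / 12⌋ = 44 mm.


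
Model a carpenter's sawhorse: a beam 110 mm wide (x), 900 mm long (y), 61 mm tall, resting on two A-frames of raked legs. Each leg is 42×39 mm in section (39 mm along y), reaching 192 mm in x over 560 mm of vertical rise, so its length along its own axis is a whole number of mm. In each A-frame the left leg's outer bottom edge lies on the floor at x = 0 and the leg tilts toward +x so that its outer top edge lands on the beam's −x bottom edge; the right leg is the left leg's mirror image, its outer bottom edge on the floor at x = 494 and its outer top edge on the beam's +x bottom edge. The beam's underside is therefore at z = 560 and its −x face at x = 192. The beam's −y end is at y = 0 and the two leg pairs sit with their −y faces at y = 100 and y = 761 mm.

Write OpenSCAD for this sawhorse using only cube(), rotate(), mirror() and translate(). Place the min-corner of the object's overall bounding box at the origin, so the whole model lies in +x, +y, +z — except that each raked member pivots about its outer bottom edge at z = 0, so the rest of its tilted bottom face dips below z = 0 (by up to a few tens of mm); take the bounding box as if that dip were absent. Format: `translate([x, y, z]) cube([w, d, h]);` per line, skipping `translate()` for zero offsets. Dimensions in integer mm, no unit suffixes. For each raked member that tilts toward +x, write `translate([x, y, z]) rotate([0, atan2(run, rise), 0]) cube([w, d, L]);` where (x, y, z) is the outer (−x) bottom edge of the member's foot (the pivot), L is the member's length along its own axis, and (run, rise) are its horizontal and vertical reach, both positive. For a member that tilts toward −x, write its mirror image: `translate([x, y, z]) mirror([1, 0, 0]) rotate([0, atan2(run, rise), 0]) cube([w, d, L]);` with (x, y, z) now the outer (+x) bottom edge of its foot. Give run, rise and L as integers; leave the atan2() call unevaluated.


translate([192, 0, 560]) cube([110, 900, 61]);
translate([0, 100, 0]) rotate([0, atan2(192, 560), 0]) cube([42, 39, 592]);
translate([494, 100, 0]) mirror([1, 0, 0]) rotate([0, atan2(192, 560), 0]) cube([42, 39, 592]);
translate([0, 761, 0]) rotate([0, atan2(192, 560), 0]) cube([42, 39, 592]);
translate([494, 761, 0]) mirror([1, 0, 0]) rotate([0, atan2(192, 560), 0]) cube([42, 39, 592]);


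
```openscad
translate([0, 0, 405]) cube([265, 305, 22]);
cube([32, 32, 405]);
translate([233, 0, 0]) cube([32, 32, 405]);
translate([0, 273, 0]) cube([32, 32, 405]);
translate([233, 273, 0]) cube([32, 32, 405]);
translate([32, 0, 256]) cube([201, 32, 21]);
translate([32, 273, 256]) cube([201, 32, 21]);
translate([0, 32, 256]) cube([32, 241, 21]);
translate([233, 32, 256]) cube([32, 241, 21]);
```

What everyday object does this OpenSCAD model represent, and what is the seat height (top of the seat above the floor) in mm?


A stool. The seat height is 427 mm.

A 265×305×22 slab at z = 405 on four corner posts — a stool. The seat top is 405 + 22 = 427 mm.


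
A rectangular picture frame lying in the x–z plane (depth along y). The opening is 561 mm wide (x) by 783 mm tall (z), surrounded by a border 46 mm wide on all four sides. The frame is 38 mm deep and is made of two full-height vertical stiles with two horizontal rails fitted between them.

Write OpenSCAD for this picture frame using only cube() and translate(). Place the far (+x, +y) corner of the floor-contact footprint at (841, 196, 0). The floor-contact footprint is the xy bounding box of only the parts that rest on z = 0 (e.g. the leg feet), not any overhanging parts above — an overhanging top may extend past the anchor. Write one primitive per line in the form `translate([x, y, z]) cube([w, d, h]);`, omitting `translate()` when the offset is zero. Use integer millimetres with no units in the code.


translate([188, 158, 0]) cube([46, 38, 875]);
translate([795, 158, 0]) cube([46, 38, 875]);
translate([234, 158, 0]) cube([561, 38, 46]);
translate([234, 158, 829]) cube([561, 38, 46]);


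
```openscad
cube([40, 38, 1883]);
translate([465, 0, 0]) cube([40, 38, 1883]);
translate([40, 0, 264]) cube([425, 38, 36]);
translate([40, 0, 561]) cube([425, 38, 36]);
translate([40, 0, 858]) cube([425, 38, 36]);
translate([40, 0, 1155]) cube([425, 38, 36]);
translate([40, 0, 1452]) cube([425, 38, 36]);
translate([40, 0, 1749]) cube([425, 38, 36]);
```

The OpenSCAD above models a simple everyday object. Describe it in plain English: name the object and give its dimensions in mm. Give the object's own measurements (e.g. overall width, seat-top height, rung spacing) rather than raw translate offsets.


A straight ladder. Two 40×38 mm vertical rails, 1883 mm tall, stand 505 mm apart (outside-to-outside) with their front faces coplanar on the −y side. 6 rungs, each 38 mm deep and 36 mm tall, span between the inner faces of the rails, front faces flush with the rails. The lowest rung's underside is at z = 264 mm and rungs are spaced 297 mm apart (underside to underside).


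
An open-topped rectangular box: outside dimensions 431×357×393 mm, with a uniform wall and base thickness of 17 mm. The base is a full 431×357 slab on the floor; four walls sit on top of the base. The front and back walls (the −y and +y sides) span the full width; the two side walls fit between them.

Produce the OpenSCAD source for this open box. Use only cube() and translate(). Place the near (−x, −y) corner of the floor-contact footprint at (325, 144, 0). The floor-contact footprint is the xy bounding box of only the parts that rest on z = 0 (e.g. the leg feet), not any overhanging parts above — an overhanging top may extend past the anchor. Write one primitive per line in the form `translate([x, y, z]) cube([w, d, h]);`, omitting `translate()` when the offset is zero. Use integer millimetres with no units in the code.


translate([325, 144, 0]) cube([431, 357, 17]);
translate([325, 144, 17]) cube([431, 17, 376]);
translate([325, 484, 17]) cube([431, 17, 376]);
translate([325, 161, 17]) cube([17, 323, 376]);
translate([739, 161, 17]) cube([17, 323, 376]);


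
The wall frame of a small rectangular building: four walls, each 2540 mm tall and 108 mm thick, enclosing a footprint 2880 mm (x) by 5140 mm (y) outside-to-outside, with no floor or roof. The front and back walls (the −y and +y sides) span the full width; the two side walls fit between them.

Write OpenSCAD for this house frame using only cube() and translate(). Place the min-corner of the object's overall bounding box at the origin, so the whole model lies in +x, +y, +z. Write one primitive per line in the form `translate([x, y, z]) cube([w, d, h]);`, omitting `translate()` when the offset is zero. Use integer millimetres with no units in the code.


cube([2880, 108, 2540]);
translate([0, 5032, 0]) cube([2880, 108, 2540]);
translate([0, 108, 0]) cube([108, 4924, 2540]);
translate([2772, 108, 0]) cube([108, 4924, 2540]);


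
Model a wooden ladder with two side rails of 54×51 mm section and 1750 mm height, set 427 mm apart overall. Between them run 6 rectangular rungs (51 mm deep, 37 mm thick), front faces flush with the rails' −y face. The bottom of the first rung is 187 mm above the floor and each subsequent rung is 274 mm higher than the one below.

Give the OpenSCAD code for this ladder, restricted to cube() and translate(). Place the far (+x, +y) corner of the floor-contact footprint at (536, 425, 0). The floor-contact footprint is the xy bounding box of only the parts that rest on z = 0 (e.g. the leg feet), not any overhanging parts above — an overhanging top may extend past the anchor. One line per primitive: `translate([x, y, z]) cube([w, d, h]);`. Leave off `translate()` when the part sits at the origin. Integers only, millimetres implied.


translate([109, 374, 0]) cube([54, 51, 1750]);
translate([482, 374, 0]) cube([54, 51, 1750]);
translate([163, 374, 187]) cube([319, 51, 37]);
translate([163, 374, 461]) cube([319, 51, 37]);
translate([163, 374, 735]) cube([319, 51, 37]);
translate([163, 374, 1009]) cube([319, 51, 37]);
translate([163, 374, 1283]) cube([319, 51, 37]);
translate([163, 374, 1557]) cube([319, 51, 37]);


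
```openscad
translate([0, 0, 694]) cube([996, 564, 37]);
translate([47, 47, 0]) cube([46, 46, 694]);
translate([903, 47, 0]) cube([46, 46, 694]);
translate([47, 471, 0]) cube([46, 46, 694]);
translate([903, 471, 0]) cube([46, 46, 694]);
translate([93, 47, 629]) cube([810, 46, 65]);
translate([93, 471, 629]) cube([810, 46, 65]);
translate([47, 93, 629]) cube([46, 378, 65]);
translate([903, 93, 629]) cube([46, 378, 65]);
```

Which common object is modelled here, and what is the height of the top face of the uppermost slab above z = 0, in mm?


A table. The table height is 731 mm.

A 996×564×37 slab sits at z = 694 on four 46 mm square posts — a table. The top surface is at 694 + 37 = 731 mm.


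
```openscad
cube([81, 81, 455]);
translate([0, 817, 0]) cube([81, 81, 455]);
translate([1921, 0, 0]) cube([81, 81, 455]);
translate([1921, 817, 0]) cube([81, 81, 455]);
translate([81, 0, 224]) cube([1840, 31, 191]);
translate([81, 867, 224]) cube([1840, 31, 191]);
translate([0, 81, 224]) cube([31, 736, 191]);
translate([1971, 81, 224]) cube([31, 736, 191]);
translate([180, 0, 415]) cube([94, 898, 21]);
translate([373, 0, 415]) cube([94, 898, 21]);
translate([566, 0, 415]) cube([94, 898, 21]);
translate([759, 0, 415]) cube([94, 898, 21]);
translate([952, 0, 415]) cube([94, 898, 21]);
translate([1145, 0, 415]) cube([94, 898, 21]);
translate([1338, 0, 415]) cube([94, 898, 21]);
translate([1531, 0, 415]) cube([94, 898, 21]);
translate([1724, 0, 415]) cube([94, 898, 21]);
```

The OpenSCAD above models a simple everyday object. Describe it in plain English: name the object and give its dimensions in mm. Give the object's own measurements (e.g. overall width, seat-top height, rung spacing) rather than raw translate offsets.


A bed frame 2002 mm long (x) by 898 mm wide (y). Four 81×81 mm corner posts, 455 mm tall, at the corners of the footprint. Four rails of 31 mm thickness and 191 mm height run between adjacent posts with their undersides at z = 224 mm, their outer faces flush with the outside of the frame (the two x-running rails run between the posts' inner faces; the two y-running rails run between the posts' inner faces). 9 slats, each 94 mm wide (x) and 21 mm thick, lie across the top of the two x-running rails, running the full 898 mm width of the frame in y; along x they sit between the end posts with a 99 mm gap after the −x posts and between neighbouring slats, leaving 103 mm before the +x posts.


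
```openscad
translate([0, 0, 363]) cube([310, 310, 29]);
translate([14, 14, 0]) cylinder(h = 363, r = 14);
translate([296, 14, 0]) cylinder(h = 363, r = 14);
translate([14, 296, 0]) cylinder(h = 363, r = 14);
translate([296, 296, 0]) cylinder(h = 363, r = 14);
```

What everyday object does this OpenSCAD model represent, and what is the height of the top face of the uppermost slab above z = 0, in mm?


A stool. The seat height is 392 mm.

A 310×310×29 slab at z = 363 on four corner cylinders — a stool. The seat top is 363 + 29 = 392 mm.


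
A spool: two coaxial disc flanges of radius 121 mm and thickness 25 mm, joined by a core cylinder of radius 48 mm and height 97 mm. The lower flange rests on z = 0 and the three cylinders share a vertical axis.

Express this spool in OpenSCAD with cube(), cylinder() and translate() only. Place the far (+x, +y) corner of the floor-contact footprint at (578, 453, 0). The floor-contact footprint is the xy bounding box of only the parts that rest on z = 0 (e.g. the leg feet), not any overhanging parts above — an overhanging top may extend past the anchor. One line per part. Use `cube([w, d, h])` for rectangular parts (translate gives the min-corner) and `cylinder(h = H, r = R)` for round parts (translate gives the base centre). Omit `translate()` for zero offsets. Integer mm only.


translate([457, 332, 0]) cylinder(h = 25, r = 121);
translate([457, 332, 25]) cylinder(h = 97, r = 48);
translate([457, 332, 122]) cylinder(h = 25, r = 121);


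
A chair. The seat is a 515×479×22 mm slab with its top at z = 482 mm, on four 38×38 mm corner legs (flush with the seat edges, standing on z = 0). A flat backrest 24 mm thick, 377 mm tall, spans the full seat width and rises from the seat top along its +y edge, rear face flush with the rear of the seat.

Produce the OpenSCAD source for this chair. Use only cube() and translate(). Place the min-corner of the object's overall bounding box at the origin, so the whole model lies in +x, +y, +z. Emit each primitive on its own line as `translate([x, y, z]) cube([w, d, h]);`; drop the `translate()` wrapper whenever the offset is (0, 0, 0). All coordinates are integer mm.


translate([0, 0, 460]) cube([515, 479, 22]);
cube([38, 38, 460]);
translate([477, 0, 0]) cube([38, 38, 460]);
translate([0, 441, 0]) cube([38, 38, 460]);
translate([477, 441, 0]) cube([38, 38, 460]);
translate([0, 455, 482]) cube([515, 24, 377]);


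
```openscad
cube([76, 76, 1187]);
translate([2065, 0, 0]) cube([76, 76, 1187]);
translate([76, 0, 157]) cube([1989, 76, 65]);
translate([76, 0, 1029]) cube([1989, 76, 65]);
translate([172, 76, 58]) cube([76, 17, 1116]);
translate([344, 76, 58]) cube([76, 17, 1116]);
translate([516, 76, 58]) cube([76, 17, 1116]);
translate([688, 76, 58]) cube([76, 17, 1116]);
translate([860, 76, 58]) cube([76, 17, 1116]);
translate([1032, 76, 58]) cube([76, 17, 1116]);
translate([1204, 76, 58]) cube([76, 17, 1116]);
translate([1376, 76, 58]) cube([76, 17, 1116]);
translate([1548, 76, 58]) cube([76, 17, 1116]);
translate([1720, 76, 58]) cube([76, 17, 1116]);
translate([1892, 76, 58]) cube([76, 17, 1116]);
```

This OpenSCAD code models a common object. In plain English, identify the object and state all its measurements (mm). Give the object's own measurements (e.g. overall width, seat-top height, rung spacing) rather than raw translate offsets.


A fence section. Two 76×76 mm posts, 1187 mm tall, stand on the floor with a clear span of 1989 mm between their inner faces. Two horizontal rails of 76×65 mm section span the gap between the posts with their undersides at z = 157 mm and z = 1029 mm, flush with the posts' −y face. 11 pickets, each 76 mm wide, 17 mm thick and 1116 mm tall, are fixed to the +y face of the rails with their bottoms at z = 58 mm, spaced across the span with a 96 mm gap after the −x post and between neighbouring pickets, with 97 mm left before the +x post.


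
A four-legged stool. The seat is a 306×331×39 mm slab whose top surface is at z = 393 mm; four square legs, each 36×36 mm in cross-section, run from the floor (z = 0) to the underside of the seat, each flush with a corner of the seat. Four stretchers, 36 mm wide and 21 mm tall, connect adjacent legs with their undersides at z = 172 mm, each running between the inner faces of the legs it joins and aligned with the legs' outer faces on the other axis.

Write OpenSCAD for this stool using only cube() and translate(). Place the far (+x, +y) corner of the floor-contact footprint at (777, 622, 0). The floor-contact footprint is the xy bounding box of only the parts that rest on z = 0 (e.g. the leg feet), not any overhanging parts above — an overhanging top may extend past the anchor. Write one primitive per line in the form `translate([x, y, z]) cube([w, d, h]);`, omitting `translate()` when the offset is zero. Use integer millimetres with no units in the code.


// leg_h = 393 - 39 = 354
// stretcher span = 306 - 2*36 = 234
translate([471, 291, 354]) cube([306, 331, 39]);
translate([471, 291, 0]) cube([36, 36, 354]);
translate([741, 291, 0]) cube([36, 36, 354]);
translate([471, 586, 0]) cube([36, 36, 354]);
translate([741, 586, 0]) cube([36, 36, 354]);
translate([507, 291, 172]) cube([234, 36, 21]);
translate([507, 586, 172]) cube([234, 36, 21]);
translate([471, 327, 172]) cube([36, 259, 21]);
translate([741, 327, 172]) cube([36, 259, 21]);


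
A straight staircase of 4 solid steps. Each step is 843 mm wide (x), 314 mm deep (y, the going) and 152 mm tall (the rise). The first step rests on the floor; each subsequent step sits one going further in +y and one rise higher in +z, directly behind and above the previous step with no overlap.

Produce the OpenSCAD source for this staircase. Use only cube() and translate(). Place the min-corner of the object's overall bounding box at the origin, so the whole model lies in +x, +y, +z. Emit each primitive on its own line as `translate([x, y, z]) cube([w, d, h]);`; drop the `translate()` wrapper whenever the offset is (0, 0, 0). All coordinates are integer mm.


cube([843, 314, 152]);
translate([0, 314, 152]) cube([843, 314, 152]);
translate([0, 628, 304]) cube([843, 314, 152]);
translate([0, 942, 456]) cube([843, 314, 152]);


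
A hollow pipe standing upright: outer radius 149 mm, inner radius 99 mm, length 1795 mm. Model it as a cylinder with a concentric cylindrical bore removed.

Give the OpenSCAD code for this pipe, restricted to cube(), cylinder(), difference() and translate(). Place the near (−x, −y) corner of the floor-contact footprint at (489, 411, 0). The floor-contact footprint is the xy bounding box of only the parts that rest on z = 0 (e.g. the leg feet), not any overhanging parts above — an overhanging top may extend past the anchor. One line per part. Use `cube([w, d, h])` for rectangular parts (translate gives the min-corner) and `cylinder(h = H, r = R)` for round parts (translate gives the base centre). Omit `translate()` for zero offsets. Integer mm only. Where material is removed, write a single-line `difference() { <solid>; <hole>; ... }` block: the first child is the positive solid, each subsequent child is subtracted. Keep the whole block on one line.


difference() { translate([638, 560, 0]) cylinder(h = 1795, r = 149); translate([638, 560, 0]) cylinder(h = 1795, r = 99); }
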